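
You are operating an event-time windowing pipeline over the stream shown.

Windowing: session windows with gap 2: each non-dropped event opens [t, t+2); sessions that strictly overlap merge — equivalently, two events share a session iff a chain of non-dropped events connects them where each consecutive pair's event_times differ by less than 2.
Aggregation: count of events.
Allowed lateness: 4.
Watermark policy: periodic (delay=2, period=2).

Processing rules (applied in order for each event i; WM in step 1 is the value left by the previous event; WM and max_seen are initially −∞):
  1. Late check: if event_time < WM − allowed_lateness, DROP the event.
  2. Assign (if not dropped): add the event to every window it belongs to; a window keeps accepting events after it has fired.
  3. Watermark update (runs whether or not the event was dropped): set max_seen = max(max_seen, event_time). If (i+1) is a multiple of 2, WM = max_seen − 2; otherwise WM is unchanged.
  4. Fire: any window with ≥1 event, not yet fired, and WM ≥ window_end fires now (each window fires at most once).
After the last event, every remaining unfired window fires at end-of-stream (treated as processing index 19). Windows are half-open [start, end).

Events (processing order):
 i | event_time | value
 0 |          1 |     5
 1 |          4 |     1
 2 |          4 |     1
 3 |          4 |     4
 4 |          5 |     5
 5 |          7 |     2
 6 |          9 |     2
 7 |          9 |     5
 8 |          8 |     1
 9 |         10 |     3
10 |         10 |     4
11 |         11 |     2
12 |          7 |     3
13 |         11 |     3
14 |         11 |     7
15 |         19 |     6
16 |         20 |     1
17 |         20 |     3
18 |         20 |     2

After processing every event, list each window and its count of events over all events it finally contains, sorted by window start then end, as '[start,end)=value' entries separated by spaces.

[1,3)=1 [4,7)=4 [7,13)=10 [19,22)=4

i=0 t=1 v=5: → [1,3); WM=−∞
i=1 t=4 v=1: → [4,6); WM=2
i=2 t=4 v=1: → [4,6); WM=2
i=3 t=4 v=4: → [4,6); WM=2
i=4 t=5 v=5: → [4,7); WM=2
i=5 t=7 v=2: → [7,9); WM=5
i=6 t=9 v=2: → [9,11); WM=5
i=7 t=9 v=5: → [9,11); WM=7
i=8 t=8 v=1: → [7,11); WM=7
i=9 t=10 v=3: → [7,12); WM=8
i=10 t=10 v=4: → [7,12); WM=8
i=11 t=11 v=2: → [7,13); WM=9
i=12 t=7 v=3: → [7,13); WM=9
i=13 t=11 v=3: → [7,13); WM=9
i=14 t=11 v=7: → [7,13); WM=9
i=15 t=19 v=6: → [19,21); WM=17
i=16 t=20 v=1: → [19,22); WM=17
i=17 t=20 v=3: → [19,22); WM=18
i=18 t=20 v=2: → [19,22); WM=18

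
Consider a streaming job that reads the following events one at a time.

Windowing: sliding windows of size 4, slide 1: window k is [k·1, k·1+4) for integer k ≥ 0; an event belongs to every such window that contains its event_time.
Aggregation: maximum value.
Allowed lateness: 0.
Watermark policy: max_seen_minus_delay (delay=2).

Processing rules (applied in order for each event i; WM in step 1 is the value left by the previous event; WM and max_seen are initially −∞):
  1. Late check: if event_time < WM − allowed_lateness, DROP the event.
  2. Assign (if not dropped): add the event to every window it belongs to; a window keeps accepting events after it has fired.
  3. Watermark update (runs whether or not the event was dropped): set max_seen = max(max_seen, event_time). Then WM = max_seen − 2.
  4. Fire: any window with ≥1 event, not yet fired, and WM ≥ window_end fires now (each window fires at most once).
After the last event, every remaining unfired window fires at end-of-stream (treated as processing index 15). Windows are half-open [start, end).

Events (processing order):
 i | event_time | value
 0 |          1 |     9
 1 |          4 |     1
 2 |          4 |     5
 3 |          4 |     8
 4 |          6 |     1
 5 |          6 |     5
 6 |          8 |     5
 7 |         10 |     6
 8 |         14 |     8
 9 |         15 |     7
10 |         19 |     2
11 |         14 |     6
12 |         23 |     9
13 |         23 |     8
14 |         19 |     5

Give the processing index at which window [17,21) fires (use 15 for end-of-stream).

12

i=0 t=1 v=9: → [1,5),[0,4); WM=-1
i=1 t=4 v=1: → [4,8),[3,7),[2,6),[1,5); WM=2
i=2 t=4 v=5: → [4,8),[3,7),[2,6),[1,5); WM=2
i=3 t=4 v=8: → [4,8),[3,7),[2,6),[1,5); WM=2
i=4 t=6 v=1: → [6,10),[5,9),[4,8),[3,7); WM=4; [0,4) fires=9
i=5 t=6 v=5: → [6,10),[5,9),[4,8),[3,7); WM=4
i=6 t=8 v=5: → [8,12),[7,11),[6,10),[5,9); WM=6; [1,5) fires=9 [2,6) fires=8
i=7 t=10 v=6: → [10,14),[9,13),[8,12),[7,11); WM=8; [3,7) fires=8 [4,8) fires=8
i=8 t=14 v=8: → [14,18),[13,17),[12,16),[11,15); WM=12; [5,9) fires=5 [6,10) fires=5 [7,11) fires=6 [8,12) fires=6
i=9 t=15 v=7: → [15,19),[14,18),[13,17),[12,16); WM=13; [9,13) fires=6
i=10 t=19 v=2: → [19,23),[18,22),[17,21),[16,20); WM=17; [10,14) fires=6 [11,15) fires=8 [12,16) fires=8 [13,17) fires=8
i=11 t=14 v=6: DROP (t<17-0); WM=17
i=12 t=23 v=9: → [23,27),[22,26),[21,25),[20,24); WM=21; [14,18) fires=8 [15,19) fires=7 [16,20) fires=2 [17,21) fires=2
i=13 t=23 v=8: → [23,27),[22,26),[21,25),[20,24); WM=21
i=14 t=19 v=5: DROP (t<21-0); WM=21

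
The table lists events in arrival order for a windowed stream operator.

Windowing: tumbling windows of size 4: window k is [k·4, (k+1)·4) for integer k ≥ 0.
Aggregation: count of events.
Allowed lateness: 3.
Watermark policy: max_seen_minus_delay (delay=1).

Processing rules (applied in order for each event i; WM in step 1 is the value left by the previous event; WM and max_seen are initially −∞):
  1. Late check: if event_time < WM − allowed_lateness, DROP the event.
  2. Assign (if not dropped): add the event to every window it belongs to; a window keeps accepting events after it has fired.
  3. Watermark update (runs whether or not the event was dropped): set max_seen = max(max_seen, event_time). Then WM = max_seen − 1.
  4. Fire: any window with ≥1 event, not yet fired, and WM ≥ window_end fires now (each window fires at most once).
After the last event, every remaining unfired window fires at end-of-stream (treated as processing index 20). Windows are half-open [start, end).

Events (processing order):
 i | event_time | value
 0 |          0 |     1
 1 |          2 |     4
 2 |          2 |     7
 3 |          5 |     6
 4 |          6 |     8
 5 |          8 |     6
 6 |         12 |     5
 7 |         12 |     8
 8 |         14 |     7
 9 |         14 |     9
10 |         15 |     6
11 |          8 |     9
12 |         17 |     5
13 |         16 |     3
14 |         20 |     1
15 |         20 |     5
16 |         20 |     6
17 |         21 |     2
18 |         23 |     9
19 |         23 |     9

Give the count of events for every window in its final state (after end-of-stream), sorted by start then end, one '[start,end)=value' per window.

i=0 t=0 v=1: → [0,4); WM=-1
i=1 t=2 v=4: → [0,4); WM=1
i=2 t=2 v=7: → [0,4); WM=1
i=3 t=5 v=6: → [4,8); WM=4; [0,4) fires=3
i=4 t=6 v=8: → [4,8); WM=5
i=5 t=8 v=6: → [8,12); WM=7
i=6 t=12 v=5: → [12,16); WM=11; [4,8) fires=2
i=7 t=12 v=8: → [12,16); WM=11
i=8 t=14 v=7: → [12,16); WM=13; [8,12) fires=1
i=9 t=14 v=9: → [12,16); WM=13
i=10 t=15 v=6: → [12,16); WM=14
i=11 t=8 v=9: DROP (t<14-3); WM=14
i=12 t=17 v=5: → [16,20); WM=16; [12,16) fires=5
i=13 t=16 v=3: → [16,20); WM=16
i=14 t=20 v=1: → [20,24); WM=19
i=15 t=20 v=5: → [20,24); WM=19
i=16 t=20 v=6: → [20,24); WM=19
i=17 t=21 v=2: → [20,24); WM=20; [16,20) fires=2
i=18 t=23 v=9: → [20,24); WM=22
i=19 t=23 v=9: → [20,24); WM=22

[0,4)=3 [4,8)=2 [8,12)=1 [12,16)=5 [16,20)=2 [20,24)=6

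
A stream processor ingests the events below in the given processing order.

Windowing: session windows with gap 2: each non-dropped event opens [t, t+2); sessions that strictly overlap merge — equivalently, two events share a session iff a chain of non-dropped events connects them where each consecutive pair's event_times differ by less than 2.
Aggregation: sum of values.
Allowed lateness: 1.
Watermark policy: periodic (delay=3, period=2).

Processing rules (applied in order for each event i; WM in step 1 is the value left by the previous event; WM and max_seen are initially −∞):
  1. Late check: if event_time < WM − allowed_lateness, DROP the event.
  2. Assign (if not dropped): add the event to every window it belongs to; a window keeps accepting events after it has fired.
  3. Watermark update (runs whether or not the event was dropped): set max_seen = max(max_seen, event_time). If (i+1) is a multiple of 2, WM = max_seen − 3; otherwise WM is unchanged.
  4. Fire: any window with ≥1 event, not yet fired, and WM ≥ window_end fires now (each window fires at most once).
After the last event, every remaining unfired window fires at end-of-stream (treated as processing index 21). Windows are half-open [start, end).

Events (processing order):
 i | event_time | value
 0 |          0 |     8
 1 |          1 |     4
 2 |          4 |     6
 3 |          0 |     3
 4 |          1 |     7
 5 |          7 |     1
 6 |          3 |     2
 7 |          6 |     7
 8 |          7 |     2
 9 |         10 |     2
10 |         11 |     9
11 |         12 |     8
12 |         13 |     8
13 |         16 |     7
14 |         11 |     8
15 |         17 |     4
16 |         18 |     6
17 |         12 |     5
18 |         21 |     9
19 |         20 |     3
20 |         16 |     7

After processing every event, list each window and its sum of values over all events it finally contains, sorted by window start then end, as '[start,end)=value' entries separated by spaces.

[0,3)=22 [3,6)=8 [6,9)=10 [10,15)=27 [16,20)=17 [20,23)=12

i=0 t=0 v=8: → [0,2); WM=−∞
i=1 t=1 v=4: → [0,3); WM=-2
i=2 t=4 v=6: → [4,6); WM=-2
i=3 t=0 v=3: → [0,3); WM=1
i=4 t=1 v=7: → [0,3); WM=1
i=5 t=7 v=1: → [7,9); WM=4
i=6 t=3 v=2: → [3,6); WM=4
i=7 t=6 v=7: → [6,9); WM=4
i=8 t=7 v=2: → [6,9); WM=4
i=9 t=10 v=2: → [10,12); WM=7
i=10 t=11 v=9: → [10,13); WM=7
i=11 t=12 v=8: → [10,14); WM=9
i=12 t=13 v=8: → [10,15); WM=9
i=13 t=16 v=7: → [16,18); WM=13
i=14 t=11 v=8: DROP (t<13-1); WM=13
i=15 t=17 v=4: → [16,19); WM=14
i=16 t=18 v=6: → [16,20); WM=14
i=17 t=12 v=5: DROP (t<14-1); WM=15
i=18 t=21 v=9: → [21,23); WM=15
i=19 t=20 v=3: → [20,23); WM=18
i=20 t=16 v=7: DROP (t<18-1); WM=18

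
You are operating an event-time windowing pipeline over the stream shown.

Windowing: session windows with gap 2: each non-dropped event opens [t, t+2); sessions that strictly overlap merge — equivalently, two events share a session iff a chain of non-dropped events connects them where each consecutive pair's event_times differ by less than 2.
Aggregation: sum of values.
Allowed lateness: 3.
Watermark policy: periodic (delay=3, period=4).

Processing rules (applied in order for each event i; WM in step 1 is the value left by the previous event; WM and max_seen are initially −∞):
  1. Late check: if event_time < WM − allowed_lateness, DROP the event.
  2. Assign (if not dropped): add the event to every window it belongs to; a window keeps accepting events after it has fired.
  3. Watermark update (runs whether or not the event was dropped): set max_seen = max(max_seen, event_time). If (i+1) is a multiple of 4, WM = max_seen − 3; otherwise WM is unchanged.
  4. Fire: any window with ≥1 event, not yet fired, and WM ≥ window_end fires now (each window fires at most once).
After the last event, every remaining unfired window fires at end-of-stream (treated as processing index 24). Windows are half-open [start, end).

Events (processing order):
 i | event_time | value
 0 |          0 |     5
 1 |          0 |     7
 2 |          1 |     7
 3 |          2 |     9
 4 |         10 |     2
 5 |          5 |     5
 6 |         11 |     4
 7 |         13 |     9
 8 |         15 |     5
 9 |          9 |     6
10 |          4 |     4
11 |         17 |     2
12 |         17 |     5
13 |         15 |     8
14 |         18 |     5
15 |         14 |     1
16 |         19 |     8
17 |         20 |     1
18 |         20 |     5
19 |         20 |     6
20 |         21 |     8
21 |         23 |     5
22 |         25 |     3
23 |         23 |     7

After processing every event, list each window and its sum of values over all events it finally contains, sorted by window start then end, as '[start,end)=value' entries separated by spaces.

[0,4)=28 [5,7)=5 [9,13)=12 [13,17)=23 [17,23)=40 [23,25)=12 [25,27)=3

i=0 t=0 v=5: → [0,2); WM=−∞
i=1 t=0 v=7: → [0,2); WM=−∞
i=2 t=1 v=7: → [0,3); WM=−∞
i=3 t=2 v=9: → [0,4); WM=-1
i=4 t=10 v=2: → [10,12); WM=-1
i=5 t=5 v=5: → [5,7); WM=-1
i=6 t=11 v=4: → [10,13); WM=-1
i=7 t=13 v=9: → [13,15); WM=10
i=8 t=15 v=5: → [15,17); WM=10
i=9 t=9 v=6: → [9,13); WM=10
i=10 t=4 v=4: DROP (t<10-3); WM=10
i=11 t=17 v=2: → [17,19); WM=14
i=12 t=17 v=5: → [17,19); WM=14
i=13 t=15 v=8: → [15,17); WM=14
i=14 t=18 v=5: → [17,20); WM=14
i=15 t=14 v=1: → [13,17); WM=15
i=16 t=19 v=8: → [17,21); WM=15
i=17 t=20 v=1: → [17,22); WM=15
i=18 t=20 v=5: → [17,22); WM=15
i=19 t=20 v=6: → [17,22); WM=17
i=20 t=21 v=8: → [17,23); WM=17
i=21 t=23 v=5: → [23,25); WM=17
i=22 t=25 v=3: → [25,27); WM=17
i=23 t=23 v=7: → [23,25); WM=22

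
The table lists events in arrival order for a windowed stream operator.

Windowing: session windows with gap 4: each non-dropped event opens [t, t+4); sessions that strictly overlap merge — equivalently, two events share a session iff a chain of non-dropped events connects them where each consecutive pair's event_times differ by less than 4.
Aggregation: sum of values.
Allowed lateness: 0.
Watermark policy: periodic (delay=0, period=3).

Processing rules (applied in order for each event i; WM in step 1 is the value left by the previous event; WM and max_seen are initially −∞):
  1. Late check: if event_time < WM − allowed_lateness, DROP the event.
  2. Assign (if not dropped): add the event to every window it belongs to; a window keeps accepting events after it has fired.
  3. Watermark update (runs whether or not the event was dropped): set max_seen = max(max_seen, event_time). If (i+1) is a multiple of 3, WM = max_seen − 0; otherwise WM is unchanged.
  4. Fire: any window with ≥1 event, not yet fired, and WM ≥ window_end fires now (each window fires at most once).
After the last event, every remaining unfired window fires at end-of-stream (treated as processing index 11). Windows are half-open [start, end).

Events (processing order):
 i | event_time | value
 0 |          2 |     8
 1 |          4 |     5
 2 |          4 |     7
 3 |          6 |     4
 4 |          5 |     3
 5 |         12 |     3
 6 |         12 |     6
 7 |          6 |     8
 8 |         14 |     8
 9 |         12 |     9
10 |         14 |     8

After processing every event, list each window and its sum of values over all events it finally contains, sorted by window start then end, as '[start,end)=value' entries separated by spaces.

i=0 t=2 v=8: → [2,6); WM=−∞
i=1 t=4 v=5: → [2,8); WM=−∞
i=2 t=4 v=7: → [2,8); WM=4
i=3 t=6 v=4: → [2,10); WM=4
i=4 t=5 v=3: → [2,10); WM=4
i=5 t=12 v=3: → [12,16); WM=12
i=6 t=12 v=6: → [12,16); WM=12
i=7 t=6 v=8: DROP (t<12-0); WM=12
i=8 t=14 v=8: → [12,18); WM=14
i=9 t=12 v=9: DROP (t<14-0); WM=14
i=10 t=14 v=8: → [12,18); WM=14

[2,10)=27 [12,18)=25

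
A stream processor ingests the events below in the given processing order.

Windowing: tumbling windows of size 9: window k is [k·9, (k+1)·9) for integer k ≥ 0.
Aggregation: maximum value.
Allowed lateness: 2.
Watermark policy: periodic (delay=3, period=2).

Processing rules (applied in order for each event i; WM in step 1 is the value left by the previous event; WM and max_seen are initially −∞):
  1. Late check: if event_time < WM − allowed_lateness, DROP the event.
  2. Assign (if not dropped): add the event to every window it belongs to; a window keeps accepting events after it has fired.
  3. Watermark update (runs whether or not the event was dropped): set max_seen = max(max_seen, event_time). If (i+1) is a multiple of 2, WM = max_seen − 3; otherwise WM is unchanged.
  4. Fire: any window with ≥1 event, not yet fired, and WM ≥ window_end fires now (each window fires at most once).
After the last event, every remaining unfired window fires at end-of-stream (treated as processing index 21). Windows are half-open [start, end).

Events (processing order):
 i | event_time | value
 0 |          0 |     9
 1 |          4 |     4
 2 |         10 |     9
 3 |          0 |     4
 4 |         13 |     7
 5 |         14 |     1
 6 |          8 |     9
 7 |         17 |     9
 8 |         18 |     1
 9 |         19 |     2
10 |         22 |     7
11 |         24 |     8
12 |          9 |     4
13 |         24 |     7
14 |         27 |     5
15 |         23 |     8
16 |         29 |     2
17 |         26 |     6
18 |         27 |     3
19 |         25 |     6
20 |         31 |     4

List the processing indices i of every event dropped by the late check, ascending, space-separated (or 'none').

6 12

i=0 t=0 v=9: → [0,9); WM=−∞
i=1 t=4 v=4: → [0,9); WM=1
i=2 t=10 v=9: → [9,18); WM=1
i=3 t=0 v=4: → [0,9); WM=7
i=4 t=13 v=7: → [9,18); WM=7
i=5 t=14 v=1: → [9,18); WM=11; [0,9) fires=9
i=6 t=8 v=9: DROP (t<11-2); WM=11
i=7 t=17 v=9: → [9,18); WM=14
i=8 t=18 v=1: → [18,27); WM=14
i=9 t=19 v=2: → [18,27); WM=16
i=10 t=22 v=7: → [18,27); WM=16
i=11 t=24 v=8: → [18,27); WM=21; [9,18) fires=9
i=12 t=9 v=4: DROP (t<21-2); WM=21
i=13 t=24 v=7: → [18,27); WM=21
i=14 t=27 v=5: → [27,36); WM=21
i=15 t=23 v=8: → [18,27); WM=24
i=16 t=29 v=2: → [27,36); WM=24
i=17 t=26 v=6: → [18,27); WM=26
i=18 t=27 v=3: → [27,36); WM=26
i=19 t=25 v=6: → [18,27); WM=26
i=20 t=31 v=4: → [27,36); WM=26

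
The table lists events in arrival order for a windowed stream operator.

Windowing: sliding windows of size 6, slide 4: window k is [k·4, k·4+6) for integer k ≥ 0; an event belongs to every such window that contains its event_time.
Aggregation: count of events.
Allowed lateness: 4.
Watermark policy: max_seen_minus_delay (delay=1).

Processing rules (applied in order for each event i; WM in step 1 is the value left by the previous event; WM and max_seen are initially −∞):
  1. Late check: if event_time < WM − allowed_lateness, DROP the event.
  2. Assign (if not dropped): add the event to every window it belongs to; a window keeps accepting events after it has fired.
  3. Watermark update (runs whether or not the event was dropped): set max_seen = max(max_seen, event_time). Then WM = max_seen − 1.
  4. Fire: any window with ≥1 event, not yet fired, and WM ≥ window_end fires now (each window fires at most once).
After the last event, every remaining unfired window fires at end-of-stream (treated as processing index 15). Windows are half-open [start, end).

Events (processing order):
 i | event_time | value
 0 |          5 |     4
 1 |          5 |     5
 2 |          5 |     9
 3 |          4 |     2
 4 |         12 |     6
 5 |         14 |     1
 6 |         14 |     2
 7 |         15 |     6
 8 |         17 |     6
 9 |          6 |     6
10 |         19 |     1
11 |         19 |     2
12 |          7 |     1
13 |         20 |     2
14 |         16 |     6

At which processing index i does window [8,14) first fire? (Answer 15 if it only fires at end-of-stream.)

i=0 t=5 v=4: → [4,10),[0,6); WM=4
i=1 t=5 v=5: → [4,10),[0,6); WM=4
i=2 t=5 v=9: → [4,10),[0,6); WM=4
i=3 t=4 v=2: → [4,10),[0,6); WM=4
i=4 t=12 v=6: → [12,18),[8,14); WM=11; [0,6) fires=4 [4,10) fires=4
i=5 t=14 v=1: → [12,18); WM=13
i=6 t=14 v=2: → [12,18); WM=13
i=7 t=15 v=6: → [12,18); WM=14; [8,14) fires=1
i=8 t=17 v=6: → [16,22),[12,18); WM=16
i=9 t=6 v=6: DROP (t<16-4); WM=16
i=10 t=19 v=1: → [16,22); WM=18; [12,18) fires=5
i=11 t=19 v=2: → [16,22); WM=18
i=12 t=7 v=1: DROP (t<18-4); WM=18
i=13 t=20 v=2: → [20,26),[16,22); WM=19
i=14 t=16 v=6: → [16,22),[12,18); WM=19

7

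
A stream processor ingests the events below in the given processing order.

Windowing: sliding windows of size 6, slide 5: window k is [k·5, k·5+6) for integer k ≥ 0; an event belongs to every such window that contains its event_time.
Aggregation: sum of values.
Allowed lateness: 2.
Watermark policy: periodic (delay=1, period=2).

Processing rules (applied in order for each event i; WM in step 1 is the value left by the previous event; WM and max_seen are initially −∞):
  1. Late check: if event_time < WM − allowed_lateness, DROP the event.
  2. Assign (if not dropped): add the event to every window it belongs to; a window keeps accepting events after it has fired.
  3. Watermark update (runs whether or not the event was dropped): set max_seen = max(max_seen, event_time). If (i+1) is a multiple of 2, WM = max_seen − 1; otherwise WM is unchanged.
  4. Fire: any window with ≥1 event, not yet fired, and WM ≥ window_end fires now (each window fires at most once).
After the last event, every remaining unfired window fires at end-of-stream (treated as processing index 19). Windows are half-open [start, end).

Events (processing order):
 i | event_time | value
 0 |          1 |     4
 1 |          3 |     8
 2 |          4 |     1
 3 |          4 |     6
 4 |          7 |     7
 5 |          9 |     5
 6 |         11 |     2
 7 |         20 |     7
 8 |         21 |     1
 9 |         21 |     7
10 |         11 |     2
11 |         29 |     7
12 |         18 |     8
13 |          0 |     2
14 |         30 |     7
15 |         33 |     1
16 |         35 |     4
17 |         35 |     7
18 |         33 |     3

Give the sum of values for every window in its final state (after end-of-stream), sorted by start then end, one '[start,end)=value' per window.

[0,6)=19 [5,11)=12 [10,16)=2 [15,21)=7 [20,26)=15 [25,31)=14 [30,36)=22 [35,41)=11

i=0 t=1 v=4: → [0,6); WM=−∞
i=1 t=3 v=8: → [0,6); WM=2
i=2 t=4 v=1: → [0,6); WM=2
i=3 t=4 v=6: → [0,6); WM=3
i=4 t=7 v=7: → [5,11); WM=3
i=5 t=9 v=5: → [5,11); WM=8; [0,6) fires=19
i=6 t=11 v=2: → [10,16); WM=8
i=7 t=20 v=7: → [20,26),[15,21); WM=19; [5,11) fires=12 [10,16) fires=2
i=8 t=21 v=1: → [20,26); WM=19
i=9 t=21 v=7: → [20,26); WM=20
i=10 t=11 v=2: DROP (t<20-2); WM=20
i=11 t=29 v=7: → [25,31); WM=28; [15,21) fires=7 [20,26) fires=15
i=12 t=18 v=8: DROP (t<28-2); WM=28
i=13 t=0 v=2: DROP (t<28-2); WM=28
i=14 t=30 v=7: → [30,36),[25,31); WM=28
i=15 t=33 v=1: → [30,36); WM=32; [25,31) fires=14
i=16 t=35 v=4: → [35,41),[30,36); WM=32
i=17 t=35 v=7: → [35,41),[30,36); WM=34
i=18 t=33 v=3: → [30,36); WM=34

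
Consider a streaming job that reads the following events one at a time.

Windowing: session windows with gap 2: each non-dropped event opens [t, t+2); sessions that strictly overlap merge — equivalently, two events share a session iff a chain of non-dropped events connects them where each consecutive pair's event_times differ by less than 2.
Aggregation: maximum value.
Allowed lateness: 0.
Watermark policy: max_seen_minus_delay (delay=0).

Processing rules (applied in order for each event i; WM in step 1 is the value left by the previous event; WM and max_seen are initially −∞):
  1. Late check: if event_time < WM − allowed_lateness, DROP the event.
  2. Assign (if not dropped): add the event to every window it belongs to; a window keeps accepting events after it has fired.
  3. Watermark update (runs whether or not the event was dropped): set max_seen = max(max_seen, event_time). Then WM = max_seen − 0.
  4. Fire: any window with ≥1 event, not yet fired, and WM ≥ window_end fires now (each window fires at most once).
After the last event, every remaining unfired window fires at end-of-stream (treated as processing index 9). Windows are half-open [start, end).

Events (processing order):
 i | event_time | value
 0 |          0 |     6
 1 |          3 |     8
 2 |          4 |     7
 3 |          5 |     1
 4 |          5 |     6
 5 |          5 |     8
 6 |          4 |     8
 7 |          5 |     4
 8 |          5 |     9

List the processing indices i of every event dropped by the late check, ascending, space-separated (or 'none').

6

i=0 t=0 v=6: → [0,2); WM=0
i=1 t=3 v=8: → [3,5); WM=3
i=2 t=4 v=7: → [3,6); WM=4
i=3 t=5 v=1: → [3,7); WM=5
i=4 t=5 v=6: → [3,7); WM=5
i=5 t=5 v=8: → [3,7); WM=5
i=6 t=4 v=8: DROP (t<5-0); WM=5
i=7 t=5 v=4: → [3,7); WM=5
i=8 t=5 v=9: → [3,7); WM=5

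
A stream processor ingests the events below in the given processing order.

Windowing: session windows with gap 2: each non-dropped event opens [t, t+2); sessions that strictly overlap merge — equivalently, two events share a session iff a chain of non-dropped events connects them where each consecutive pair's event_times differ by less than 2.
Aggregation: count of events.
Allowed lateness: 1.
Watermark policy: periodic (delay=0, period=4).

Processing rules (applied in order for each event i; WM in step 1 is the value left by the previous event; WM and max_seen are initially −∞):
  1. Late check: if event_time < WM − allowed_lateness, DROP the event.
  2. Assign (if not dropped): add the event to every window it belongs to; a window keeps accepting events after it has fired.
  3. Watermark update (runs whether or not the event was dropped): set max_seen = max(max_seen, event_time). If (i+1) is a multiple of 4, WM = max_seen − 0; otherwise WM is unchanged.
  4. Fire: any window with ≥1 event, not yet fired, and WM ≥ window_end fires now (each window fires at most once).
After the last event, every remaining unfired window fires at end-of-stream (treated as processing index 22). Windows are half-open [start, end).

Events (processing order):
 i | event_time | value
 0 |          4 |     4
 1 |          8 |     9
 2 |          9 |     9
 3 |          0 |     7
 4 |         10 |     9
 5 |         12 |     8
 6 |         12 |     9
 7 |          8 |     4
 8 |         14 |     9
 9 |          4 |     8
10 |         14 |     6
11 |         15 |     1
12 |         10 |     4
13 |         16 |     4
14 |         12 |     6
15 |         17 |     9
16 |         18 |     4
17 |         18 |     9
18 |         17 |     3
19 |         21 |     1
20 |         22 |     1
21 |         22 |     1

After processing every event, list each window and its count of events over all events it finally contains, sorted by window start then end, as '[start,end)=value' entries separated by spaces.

[0,2)=1 [4,6)=1 [8,12)=4 [12,14)=2 [14,20)=8 [21,24)=3

i=0 t=4 v=4: → [4,6); WM=−∞
i=1 t=8 v=9: → [8,10); WM=−∞
i=2 t=9 v=9: → [8,11); WM=−∞
i=3 t=0 v=7: → [0,2); WM=9
i=4 t=10 v=9: → [8,12); WM=9
i=5 t=12 v=8: → [12,14); WM=9
i=6 t=12 v=9: → [12,14); WM=9
i=7 t=8 v=4: → [8,12); WM=12
i=8 t=14 v=9: → [14,16); WM=12
i=9 t=4 v=8: DROP (t<12-1); WM=12
i=10 t=14 v=6: → [14,16); WM=12
i=11 t=15 v=1: → [14,17); WM=15
i=12 t=10 v=4: DROP (t<15-1); WM=15
i=13 t=16 v=4: → [14,18); WM=15
i=14 t=12 v=6: DROP (t<15-1); WM=15
i=15 t=17 v=9: → [14,19); WM=17
i=16 t=18 v=4: → [14,20); WM=17
i=17 t=18 v=9: → [14,20); WM=17
i=18 t=17 v=3: → [14,20); WM=17
i=19 t=21 v=1: → [21,23); WM=21
i=20 t=22 v=1: → [21,24); WM=21
i=21 t=22 v=1: → [21,24); WM=21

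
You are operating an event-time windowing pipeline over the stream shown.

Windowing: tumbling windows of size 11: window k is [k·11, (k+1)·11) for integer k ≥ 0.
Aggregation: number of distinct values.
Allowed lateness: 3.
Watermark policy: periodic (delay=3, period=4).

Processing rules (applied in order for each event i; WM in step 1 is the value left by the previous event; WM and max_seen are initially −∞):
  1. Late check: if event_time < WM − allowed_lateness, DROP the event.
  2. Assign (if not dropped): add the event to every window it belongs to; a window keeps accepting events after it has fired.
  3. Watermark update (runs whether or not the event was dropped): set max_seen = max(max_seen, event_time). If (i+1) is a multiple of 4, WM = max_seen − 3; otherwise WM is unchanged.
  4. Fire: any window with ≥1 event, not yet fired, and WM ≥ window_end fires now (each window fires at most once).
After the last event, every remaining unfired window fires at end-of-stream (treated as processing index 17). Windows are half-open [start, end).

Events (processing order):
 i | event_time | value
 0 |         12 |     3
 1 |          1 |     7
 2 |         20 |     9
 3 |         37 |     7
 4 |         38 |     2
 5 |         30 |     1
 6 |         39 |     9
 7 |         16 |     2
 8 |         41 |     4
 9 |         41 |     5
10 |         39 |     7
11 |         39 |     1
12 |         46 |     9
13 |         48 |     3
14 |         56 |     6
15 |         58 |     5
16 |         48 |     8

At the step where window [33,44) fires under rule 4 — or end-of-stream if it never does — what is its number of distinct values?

6

i=0 t=12 v=3: → [11,22); WM=−∞
i=1 t=1 v=7: → [0,11); WM=−∞
i=2 t=20 v=9: → [11,22); WM=−∞
i=3 t=37 v=7: → [33,44); WM=34; [0,11) fires=1 [11,22) fires=2
i=4 t=38 v=2: → [33,44); WM=34
i=5 t=30 v=1: DROP (t<34-3); WM=34
i=6 t=39 v=9: → [33,44); WM=34
i=7 t=16 v=2: DROP (t<34-3); WM=36
i=8 t=41 v=4: → [33,44); WM=36
i=9 t=41 v=5: → [33,44); WM=36
i=10 t=39 v=7: → [33,44); WM=36
i=11 t=39 v=1: → [33,44); WM=38
i=12 t=46 v=9: → [44,55); WM=38
i=13 t=48 v=3: → [44,55); WM=38
i=14 t=56 v=6: → [55,66); WM=38
i=15 t=58 v=5: → [55,66); WM=55; [33,44) fires=6 [44,55) fires=2
i=16 t=48 v=8: DROP (t<55-3); WM=55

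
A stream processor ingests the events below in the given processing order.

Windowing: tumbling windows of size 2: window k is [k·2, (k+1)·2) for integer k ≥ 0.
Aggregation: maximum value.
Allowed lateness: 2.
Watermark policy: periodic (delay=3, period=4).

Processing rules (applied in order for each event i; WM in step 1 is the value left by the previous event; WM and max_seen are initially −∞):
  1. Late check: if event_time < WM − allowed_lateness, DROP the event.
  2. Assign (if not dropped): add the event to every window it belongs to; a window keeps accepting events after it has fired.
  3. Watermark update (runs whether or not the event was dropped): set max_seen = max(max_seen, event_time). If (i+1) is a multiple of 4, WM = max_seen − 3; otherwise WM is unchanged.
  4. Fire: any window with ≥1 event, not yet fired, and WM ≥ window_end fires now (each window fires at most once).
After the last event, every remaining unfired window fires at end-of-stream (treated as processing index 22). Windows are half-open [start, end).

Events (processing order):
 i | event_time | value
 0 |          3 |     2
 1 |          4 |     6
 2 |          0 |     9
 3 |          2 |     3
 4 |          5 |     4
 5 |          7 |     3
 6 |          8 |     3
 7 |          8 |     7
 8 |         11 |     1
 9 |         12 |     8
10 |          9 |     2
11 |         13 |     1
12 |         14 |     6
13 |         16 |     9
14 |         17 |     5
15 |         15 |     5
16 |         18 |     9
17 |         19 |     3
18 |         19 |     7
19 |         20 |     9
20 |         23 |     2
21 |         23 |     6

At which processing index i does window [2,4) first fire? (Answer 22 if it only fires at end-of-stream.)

i=0 t=3 v=2: → [2,4); WM=−∞
i=1 t=4 v=6: → [4,6); WM=−∞
i=2 t=0 v=9: → [0,2); WM=−∞
i=3 t=2 v=3: → [2,4); WM=1
i=4 t=5 v=4: → [4,6); WM=1
i=5 t=7 v=3: → [6,8); WM=1
i=6 t=8 v=3: → [8,10); WM=1
i=7 t=8 v=7: → [8,10); WM=5; [0,2) fires=9 [2,4) fires=3
i=8 t=11 v=1: → [10,12); WM=5
i=9 t=12 v=8: → [12,14); WM=5
i=10 t=9 v=2: → [8,10); WM=5
i=11 t=13 v=1: → [12,14); WM=10; [4,6) fires=6 [6,8) fires=3 [8,10) fires=7
i=12 t=14 v=6: → [14,16); WM=10
i=13 t=16 v=9: → [16,18); WM=10
i=14 t=17 v=5: → [16,18); WM=10
i=15 t=15 v=5: → [14,16); WM=14; [10,12) fires=1 [12,14) fires=8
i=16 t=18 v=9: → [18,20); WM=14
i=17 t=19 v=3: → [18,20); WM=14
i=18 t=19 v=7: → [18,20); WM=14
i=19 t=20 v=9: → [20,22); WM=17; [14,16) fires=6
i=20 t=23 v=2: → [22,24); WM=17
i=21 t=23 v=6: → [22,24); WM=17

7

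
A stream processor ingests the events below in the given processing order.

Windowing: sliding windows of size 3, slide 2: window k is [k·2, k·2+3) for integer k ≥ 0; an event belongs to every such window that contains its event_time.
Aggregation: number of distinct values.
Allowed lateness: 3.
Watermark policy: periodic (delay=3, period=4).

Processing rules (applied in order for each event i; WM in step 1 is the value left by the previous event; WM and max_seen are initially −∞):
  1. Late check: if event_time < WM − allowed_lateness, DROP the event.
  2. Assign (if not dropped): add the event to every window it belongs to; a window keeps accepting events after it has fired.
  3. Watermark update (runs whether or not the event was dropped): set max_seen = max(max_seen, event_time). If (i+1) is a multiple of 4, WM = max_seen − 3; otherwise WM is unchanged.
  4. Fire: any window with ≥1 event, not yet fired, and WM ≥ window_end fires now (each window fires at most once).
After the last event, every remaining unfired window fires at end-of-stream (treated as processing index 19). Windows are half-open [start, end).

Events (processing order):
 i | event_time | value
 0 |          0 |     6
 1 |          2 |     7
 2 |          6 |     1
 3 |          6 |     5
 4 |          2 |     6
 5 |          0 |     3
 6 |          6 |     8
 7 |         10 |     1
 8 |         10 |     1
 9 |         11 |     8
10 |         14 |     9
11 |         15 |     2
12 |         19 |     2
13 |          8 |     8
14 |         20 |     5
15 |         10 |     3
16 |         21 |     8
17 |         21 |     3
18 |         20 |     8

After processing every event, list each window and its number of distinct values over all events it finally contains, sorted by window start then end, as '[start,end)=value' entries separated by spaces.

i=0 t=0 v=6: → [0,3); WM=−∞
i=1 t=2 v=7: → [2,5),[0,3); WM=−∞
i=2 t=6 v=1: → [6,9),[4,7); WM=−∞
i=3 t=6 v=5: → [6,9),[4,7); WM=3; [0,3) fires=2
i=4 t=2 v=6: → [2,5),[0,3); WM=3
i=5 t=0 v=3: → [0,3); WM=3
i=6 t=6 v=8: → [6,9),[4,7); WM=3
i=7 t=10 v=1: → [10,13),[8,11); WM=7; [2,5) fires=2 [4,7) fires=3
i=8 t=10 v=1: → [10,13),[8,11); WM=7
i=9 t=11 v=8: → [10,13); WM=7
i=10 t=14 v=9: → [14,17),[12,15); WM=7
i=11 t=15 v=2: → [14,17); WM=12; [6,9) fires=3 [8,11) fires=1
i=12 t=19 v=2: → [18,21); WM=12
i=13 t=8 v=8: DROP (t<12-3); WM=12
i=14 t=20 v=5: → [20,23),[18,21); WM=12
i=15 t=10 v=3: → [10,13),[8,11); WM=17; [10,13) fires=3 [12,15) fires=1 [14,17) fires=2
i=16 t=21 v=8: → [20,23); WM=17
i=17 t=21 v=3: → [20,23); WM=17
i=18 t=20 v=8: → [20,23),[18,21); WM=17

[0,3)=3 [2,5)=2 [4,7)=3 [6,9)=3 [8,11)=2 [10,13)=3 [12,15)=1 [14,17)=2 [18,21)=3 [20,23)=3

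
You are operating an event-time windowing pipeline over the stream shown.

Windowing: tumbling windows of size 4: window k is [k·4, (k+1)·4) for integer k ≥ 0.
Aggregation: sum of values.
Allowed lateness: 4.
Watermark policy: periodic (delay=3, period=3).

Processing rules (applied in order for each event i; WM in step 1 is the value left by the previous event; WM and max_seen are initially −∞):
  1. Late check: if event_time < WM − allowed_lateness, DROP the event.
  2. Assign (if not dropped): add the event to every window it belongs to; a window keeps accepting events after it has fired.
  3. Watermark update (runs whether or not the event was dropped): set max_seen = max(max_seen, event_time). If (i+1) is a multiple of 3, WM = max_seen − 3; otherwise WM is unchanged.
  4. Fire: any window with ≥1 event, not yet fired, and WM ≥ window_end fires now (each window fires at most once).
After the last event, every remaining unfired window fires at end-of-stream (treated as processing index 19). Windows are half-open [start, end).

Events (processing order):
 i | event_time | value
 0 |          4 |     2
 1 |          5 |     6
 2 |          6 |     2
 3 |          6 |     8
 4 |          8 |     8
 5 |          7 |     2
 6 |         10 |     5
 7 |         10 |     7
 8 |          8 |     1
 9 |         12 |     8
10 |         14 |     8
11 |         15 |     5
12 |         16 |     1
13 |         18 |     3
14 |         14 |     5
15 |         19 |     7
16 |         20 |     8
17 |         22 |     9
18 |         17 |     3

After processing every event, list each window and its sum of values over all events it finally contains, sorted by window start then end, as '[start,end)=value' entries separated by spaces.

i=0 t=4 v=2: → [4,8); WM=−∞
i=1 t=5 v=6: → [4,8); WM=−∞
i=2 t=6 v=2: → [4,8); WM=3
i=3 t=6 v=8: → [4,8); WM=3
i=4 t=8 v=8: → [8,12); WM=3
i=5 t=7 v=2: → [4,8); WM=5
i=6 t=10 v=5: → [8,12); WM=5
i=7 t=10 v=7: → [8,12); WM=5
i=8 t=8 v=1: → [8,12); WM=7
i=9 t=12 v=8: → [12,16); WM=7
i=10 t=14 v=8: → [12,16); WM=7
i=11 t=15 v=5: → [12,16); WM=12; [4,8) fires=20 [8,12) fires=21
i=12 t=16 v=1: → [16,20); WM=12
i=13 t=18 v=3: → [16,20); WM=12
i=14 t=14 v=5: → [12,16); WM=15
i=15 t=19 v=7: → [16,20); WM=15
i=16 t=20 v=8: → [20,24); WM=15
i=17 t=22 v=9: → [20,24); WM=19; [12,16) fires=26
i=18 t=17 v=3: → [16,20); WM=19

[4,8)=20 [8,12)=21 [12,16)=26 [16,20)=14 [20,24)=17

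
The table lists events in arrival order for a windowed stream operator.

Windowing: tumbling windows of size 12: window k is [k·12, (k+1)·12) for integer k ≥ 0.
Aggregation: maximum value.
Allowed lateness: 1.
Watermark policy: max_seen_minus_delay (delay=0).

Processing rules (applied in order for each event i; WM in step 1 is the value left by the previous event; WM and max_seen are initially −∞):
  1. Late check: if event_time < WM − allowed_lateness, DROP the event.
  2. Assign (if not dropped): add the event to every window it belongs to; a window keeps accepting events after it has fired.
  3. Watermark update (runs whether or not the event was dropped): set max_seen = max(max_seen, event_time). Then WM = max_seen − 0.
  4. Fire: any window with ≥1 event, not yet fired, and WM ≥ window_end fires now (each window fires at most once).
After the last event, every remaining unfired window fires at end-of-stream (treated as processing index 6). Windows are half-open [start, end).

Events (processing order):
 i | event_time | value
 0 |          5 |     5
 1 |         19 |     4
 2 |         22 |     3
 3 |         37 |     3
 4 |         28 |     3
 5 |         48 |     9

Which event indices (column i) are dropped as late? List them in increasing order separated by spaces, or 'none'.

i=0 t=5 v=5: → [0,12); WM=5
i=1 t=19 v=4: → [12,24); WM=19; [0,12) fires=5
i=2 t=22 v=3: → [12,24); WM=22
i=3 t=37 v=3: → [36,48); WM=37; [12,24) fires=4
i=4 t=28 v=3: DROP (t<37-1); WM=37
i=5 t=48 v=9: → [48,60); WM=48; [36,48) fires=3

4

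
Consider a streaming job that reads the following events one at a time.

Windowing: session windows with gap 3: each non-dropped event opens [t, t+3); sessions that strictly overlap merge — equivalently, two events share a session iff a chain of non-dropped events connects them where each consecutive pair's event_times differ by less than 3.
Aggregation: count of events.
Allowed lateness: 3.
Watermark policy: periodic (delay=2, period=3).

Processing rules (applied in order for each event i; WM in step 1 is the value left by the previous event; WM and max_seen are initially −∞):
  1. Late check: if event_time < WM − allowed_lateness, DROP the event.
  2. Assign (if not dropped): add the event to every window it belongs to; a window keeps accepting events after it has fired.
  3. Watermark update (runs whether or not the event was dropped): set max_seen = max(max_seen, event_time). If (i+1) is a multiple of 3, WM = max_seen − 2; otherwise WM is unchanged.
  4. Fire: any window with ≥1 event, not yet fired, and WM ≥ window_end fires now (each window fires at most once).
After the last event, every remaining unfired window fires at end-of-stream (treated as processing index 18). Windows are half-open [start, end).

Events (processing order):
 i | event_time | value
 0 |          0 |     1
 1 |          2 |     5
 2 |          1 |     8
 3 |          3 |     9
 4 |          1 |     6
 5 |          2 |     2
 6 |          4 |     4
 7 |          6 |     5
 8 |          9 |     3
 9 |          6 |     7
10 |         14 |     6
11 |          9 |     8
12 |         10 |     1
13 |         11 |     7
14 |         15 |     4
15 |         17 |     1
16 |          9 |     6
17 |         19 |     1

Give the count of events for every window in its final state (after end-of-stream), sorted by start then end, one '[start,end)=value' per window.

i=0 t=0 v=1: → [0,3); WM=−∞
i=1 t=2 v=5: → [0,5); WM=−∞
i=2 t=1 v=8: → [0,5); WM=0
i=3 t=3 v=9: → [0,6); WM=0
i=4 t=1 v=6: → [0,6); WM=0
i=5 t=2 v=2: → [0,6); WM=1
i=6 t=4 v=4: → [0,7); WM=1
i=7 t=6 v=5: → [0,9); WM=1
i=8 t=9 v=3: → [9,12); WM=7
i=9 t=6 v=7: → [0,9); WM=7
i=10 t=14 v=6: → [14,17); WM=7
i=11 t=9 v=8: → [9,12); WM=12
i=12 t=10 v=1: → [9,13); WM=12
i=13 t=11 v=7: → [9,14); WM=12
i=14 t=15 v=4: → [14,18); WM=13
i=15 t=17 v=1: → [14,20); WM=13
i=16 t=9 v=6: DROP (t<13-3); WM=13
i=17 t=19 v=1: → [14,22); WM=17

[0,9)=9 [9,14)=4 [14,22)=4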